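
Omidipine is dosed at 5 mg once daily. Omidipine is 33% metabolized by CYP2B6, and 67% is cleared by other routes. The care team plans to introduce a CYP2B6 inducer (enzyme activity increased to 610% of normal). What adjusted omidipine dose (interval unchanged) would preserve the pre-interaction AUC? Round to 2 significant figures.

13 mg

The CYP2B6 pathway (33% of clearance) is boosted to 6.1× activity: 0.33 × 6.1 = 2.013.
The remaining 67% of clearance is unaffected.
Relative clearance = 2.013 + 0.67 = 2.683.
Exposure is unchanged when dose changes in proportion to clearance. New dose = 5 mg × 2.683 = 13 mg.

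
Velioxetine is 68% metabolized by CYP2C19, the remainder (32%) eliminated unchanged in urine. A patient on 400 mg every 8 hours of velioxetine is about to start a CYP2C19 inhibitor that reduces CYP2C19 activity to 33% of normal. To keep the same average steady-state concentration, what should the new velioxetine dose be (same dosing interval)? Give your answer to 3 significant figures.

CYP2C19: 0.68 × 0.33 = 0.2244
Other: 0.32 (unchanged)
New clearance relative to baseline: 0.2244 + 0.32 = 0.5444.
Css,avg = (dose rate)/CL, so holding Css fixed requires dose ∝ CL: 400 × 0.5444 = 218 mg.

218 mg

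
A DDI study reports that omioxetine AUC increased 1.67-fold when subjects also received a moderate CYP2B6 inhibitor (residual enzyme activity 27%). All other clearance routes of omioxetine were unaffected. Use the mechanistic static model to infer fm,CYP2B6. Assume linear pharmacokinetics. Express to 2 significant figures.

0.55

Let fm be the CYP2B6 fraction. New clearance relative to baseline = fm × 0.27 + (1 − fm).
AUC ratio = 1 / (new CL fraction), so new CL fraction = 1 / 1.67 = 0.5988.
fm × 0.27 + 1 − fm = 0.5988  ⇒  fm × (0.27 − 1) = −0.4012  ⇒  fm = 0.55.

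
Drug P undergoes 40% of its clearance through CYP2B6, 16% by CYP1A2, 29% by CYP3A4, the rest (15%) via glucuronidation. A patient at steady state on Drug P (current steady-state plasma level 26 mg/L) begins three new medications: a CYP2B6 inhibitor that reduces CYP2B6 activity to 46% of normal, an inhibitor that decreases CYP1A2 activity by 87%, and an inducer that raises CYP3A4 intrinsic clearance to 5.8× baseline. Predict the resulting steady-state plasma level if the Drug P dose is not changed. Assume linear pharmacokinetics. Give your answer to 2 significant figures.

CYP2B6: 0.4 × 0.46 = 0.184
CYP1A2: 0.16 × 0.13 = 0.0208
CYP3A4: 0.29 × 5.8 = 1.682
Other: 0.15 (unchanged)
New clearance relative to baseline: 0.184 + 0.0208 + 1.682 + 0.15 = 2.0368.
Steady-state plasma level ∝ 1/CL: new value = 26 / 2.0368 = 13 mg/L.

13 mg/L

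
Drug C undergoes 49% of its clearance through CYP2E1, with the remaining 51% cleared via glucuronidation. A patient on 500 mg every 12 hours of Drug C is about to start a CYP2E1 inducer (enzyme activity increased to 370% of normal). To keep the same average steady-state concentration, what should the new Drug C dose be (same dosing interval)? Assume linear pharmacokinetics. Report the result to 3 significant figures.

1.16 × 10³ mg

The CYP2E1 pathway (49% of clearance) rises to 3.7× activity: 0.49 × 3.7 = 1.813.
Non-CYP routes (51%) are unchanged.
Relative clearance = 1.813 + 0.51 = 2.323.
Exposure is unchanged when dose changes in proportion to clearance. New dose = 500 mg × 2.323 = 1.16 × 10³ mg.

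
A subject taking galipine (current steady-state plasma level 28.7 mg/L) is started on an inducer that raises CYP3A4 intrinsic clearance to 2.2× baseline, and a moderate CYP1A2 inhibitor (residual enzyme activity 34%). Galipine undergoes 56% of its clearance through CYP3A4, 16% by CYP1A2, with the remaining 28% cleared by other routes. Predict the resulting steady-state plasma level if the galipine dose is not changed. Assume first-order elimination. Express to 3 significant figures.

The CYP3A4 pathway (56% of clearance) is boosted to 2.2× activity: 0.56 × 2.2 = 1.232.
The CYP1A2 pathway (16% of clearance) falls to 0.34× activity: 0.16 × 0.34 = 0.0544.
Non-CYP routes (28%) are unchanged.
New clearance relative to baseline: 1.232 + 0.0544 + 0.28 = 1.5664.
Steady-state plasma level ∝ 1/CL: new value = 28.7 / 1.5664 = 18.3 mg/L.

18.3 mg/L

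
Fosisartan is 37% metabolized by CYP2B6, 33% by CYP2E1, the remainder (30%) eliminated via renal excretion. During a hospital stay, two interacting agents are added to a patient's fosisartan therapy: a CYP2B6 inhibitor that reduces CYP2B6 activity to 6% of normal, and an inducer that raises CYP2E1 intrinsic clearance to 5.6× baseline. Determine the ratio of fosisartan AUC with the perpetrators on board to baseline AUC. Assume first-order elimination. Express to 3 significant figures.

0.461

CYP2B6: 0.37 × 0.06 = 0.0222
CYP2E1: 0.33 × 5.6 = 1.848
Other: 0.3 (unchanged)
Relative clearance = 0.0222 + 1.848 + 0.3 = 2.1702.
Net AUC ratio = 1 / 2.1702 = 0.461.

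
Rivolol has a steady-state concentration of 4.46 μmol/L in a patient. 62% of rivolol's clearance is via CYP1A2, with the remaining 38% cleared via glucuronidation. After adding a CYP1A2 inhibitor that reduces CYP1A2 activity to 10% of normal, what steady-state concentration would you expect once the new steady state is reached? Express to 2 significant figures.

CYP1A2: 0.62 × 0.1 = 0.062
Other: 0.38 (unchanged)
CL_new/CL_old = 0.062 + 0.38 = 0.442.
New steady-state concentration = baseline ÷ relative clearance = 4.46 / 0.442 = 10 μmol/L.

10 μmol/L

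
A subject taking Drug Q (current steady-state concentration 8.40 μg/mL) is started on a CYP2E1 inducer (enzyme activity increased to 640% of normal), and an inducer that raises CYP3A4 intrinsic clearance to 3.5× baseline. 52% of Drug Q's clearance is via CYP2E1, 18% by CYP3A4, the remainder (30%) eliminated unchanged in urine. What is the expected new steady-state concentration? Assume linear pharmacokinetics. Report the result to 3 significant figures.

CYP2E1: 0.52 × 6.4 = 3.328
CYP3A4: 0.18 × 3.5 = 0.63
Other: 0.3 (unchanged)
Relative clearance = 3.328 + 0.63 + 0.3 = 4.258.
Dividing the baseline by the relative clearance: 8.40 / 4.258 = 1.97 μg/mL.

1.97 μg/mL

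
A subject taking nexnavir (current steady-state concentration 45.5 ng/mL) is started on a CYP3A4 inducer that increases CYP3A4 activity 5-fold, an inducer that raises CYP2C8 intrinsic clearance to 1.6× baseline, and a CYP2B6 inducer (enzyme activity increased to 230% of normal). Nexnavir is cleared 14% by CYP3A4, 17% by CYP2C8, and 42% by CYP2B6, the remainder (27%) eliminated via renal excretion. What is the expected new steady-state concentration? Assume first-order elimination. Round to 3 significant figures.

The CYP3A4 pathway (14% of clearance) is boosted to 5× activity: 0.14 × 5 = 0.7.
The CYP2C8 pathway (17% of clearance) rises to 1.6× activity: 0.17 × 1.6 = 0.272.
The CYP2B6 pathway (42% of clearance) rises to 2.3× activity: 0.42 × 2.3 = 0.966.
The remaining 27% of clearance is unaffected.
Relative clearance = 0.7 + 0.272 + 0.966 + 0.27 = 2.208.
Steady-state concentration ∝ 1/CL: new value = 45.5 / 2.208 = 20.6 ng/mL.

20.6 ng/mL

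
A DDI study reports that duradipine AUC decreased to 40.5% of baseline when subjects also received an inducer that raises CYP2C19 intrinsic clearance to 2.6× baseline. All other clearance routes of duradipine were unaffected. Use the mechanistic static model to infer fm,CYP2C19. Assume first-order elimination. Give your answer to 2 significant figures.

0.92

Write x for the fraction cleared via CYP2C19. The observed AUC change means clearance rose to 1/0.405 = 2.469 of baseline.
Setting x·2.6 + (1 − x) = 2.469 and solving: x = (2.469 − 1)/(2.6 − 1) = 0.92.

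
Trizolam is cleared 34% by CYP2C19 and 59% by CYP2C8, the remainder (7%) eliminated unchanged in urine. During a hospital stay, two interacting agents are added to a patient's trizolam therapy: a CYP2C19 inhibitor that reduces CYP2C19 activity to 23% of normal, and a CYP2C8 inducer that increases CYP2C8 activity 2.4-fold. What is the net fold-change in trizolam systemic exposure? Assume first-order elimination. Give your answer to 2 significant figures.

0.64

The CYP2C19 pathway (34% of clearance) drops to 0.23× activity: 0.34 × 0.23 = 0.0782.
The CYP2C8 pathway (59% of clearance) is boosted to 2.4× activity: 0.59 × 2.4 = 1.416.
Non-CYP routes (7%) are unchanged.
New clearance relative to baseline: 0.0782 + 1.416 + 0.07 = 1.5642.
Net systemic exposure ratio = 1 / 1.5642 = 0.64.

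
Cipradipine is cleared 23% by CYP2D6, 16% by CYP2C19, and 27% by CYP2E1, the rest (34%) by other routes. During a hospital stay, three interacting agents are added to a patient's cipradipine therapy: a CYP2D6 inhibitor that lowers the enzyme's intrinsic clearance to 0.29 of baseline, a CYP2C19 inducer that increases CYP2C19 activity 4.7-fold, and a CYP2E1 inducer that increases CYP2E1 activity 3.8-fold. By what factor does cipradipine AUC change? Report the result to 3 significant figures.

CYP2D6: 0.23 × 0.29 = 0.0667
CYP2C19: 0.16 × 4.7 = 0.752
CYP2E1: 0.27 × 3.8 = 1.026
Other: 0.34 (unchanged)
Relative clearance = 0.0667 + 0.752 + 1.026 + 0.34 = 2.1847.
Because AUC varies inversely with clearance, the combined effect is 1 / 2.1847 = 0.458.

0.458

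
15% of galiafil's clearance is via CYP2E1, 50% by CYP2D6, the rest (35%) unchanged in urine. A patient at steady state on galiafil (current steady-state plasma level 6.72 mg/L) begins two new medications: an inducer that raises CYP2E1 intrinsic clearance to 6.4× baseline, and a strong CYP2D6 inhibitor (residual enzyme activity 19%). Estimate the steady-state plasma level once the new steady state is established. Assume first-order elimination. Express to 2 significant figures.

4.8 mg/L

The CYP2E1 pathway (15% of clearance) is boosted to 6.4× activity: 0.15 × 6.4 = 0.96.
The CYP2D6 pathway (50% of clearance) falls to 0.19× activity: 0.5 × 0.19 = 0.095.
The remaining 35% of clearance is unaffected.
Relative clearance = 0.96 + 0.095 + 0.35 = 1.405.
New steady-state plasma level = 6.72 / 1.405 = 4.8 mg/L (concentration scales inversely with clearance).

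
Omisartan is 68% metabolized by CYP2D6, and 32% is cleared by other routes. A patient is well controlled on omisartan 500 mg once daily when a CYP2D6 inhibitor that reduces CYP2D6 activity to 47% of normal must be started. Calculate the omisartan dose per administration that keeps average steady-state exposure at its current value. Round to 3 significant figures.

320 mg

The CYP2D6 pathway (68% of clearance) is reduced to 0.47× activity: 0.68 × 0.47 = 0.3196.
Non-CYP routes (32%) are unchanged.
New clearance relative to baseline: 0.3196 + 0.32 = 0.6396.
Css,avg = (dose rate)/CL, so holding Css fixed requires dose ∝ CL: 500 × 0.6396 = 320 mg.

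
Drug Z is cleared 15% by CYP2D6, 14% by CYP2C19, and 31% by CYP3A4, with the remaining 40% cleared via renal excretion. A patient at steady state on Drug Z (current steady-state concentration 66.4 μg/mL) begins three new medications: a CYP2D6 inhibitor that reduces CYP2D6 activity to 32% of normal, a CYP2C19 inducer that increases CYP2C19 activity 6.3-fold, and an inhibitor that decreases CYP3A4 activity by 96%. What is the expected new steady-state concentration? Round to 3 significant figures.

The CYP2D6 pathway (15% of clearance) is reduced to 0.32× activity: 0.15 × 0.32 = 0.048.
The CYP2C19 pathway (14% of clearance) is boosted to 6.3× activity: 0.14 × 6.3 = 0.882.
The CYP3A4 pathway (31% of clearance) falls to 0.04× activity: 0.31 × 0.04 = 0.0124.
The remaining 40% of clearance is unaffected.
Relative clearance = 0.048 + 0.882 + 0.0124 + 0.4 = 1.3424.
Dividing the baseline by the relative clearance: 66.4 / 1.3424 = 49.5 μg/mL.

49.5 μg/mL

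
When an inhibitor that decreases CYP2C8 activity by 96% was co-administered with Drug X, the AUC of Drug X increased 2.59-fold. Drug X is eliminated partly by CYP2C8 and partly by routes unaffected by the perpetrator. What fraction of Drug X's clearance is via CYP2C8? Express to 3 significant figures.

CL'/CL = 1 / 2.59 = 0.3861
0.04·fm + (1 − fm) = 0.3861
fm = (0.3861 − 1) / (0.04 − 1) = 0.639

0.639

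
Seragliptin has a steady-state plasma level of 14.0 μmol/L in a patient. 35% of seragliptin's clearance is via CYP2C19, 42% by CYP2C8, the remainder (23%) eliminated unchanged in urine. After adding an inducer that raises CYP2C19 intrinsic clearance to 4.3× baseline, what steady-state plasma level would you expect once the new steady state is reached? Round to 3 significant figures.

6.50 μmol/L

CYP2C19: 0.35 × 4.3 = 1.505
CYP2C8: 0.42 (unchanged)
Other: 0.23 (unchanged)
New clearance relative to baseline: 1.505 + 0.42 + 0.23 = 2.155.
With dosing unchanged, steady-state plasma level scales as 1/CL: 14.0 / 2.155 = 6.50 μmol/L.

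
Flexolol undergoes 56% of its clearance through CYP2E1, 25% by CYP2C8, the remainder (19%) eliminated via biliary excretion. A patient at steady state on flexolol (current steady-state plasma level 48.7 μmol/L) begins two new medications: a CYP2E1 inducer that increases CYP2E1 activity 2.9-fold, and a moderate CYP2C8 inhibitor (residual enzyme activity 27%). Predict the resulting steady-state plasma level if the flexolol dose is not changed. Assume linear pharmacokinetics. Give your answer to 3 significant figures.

The CYP2E1 pathway (56% of clearance) rises to 2.9× activity: 0.56 × 2.9 = 1.624.
The CYP2C8 pathway (25% of clearance) falls to 0.27× activity: 0.25 × 0.27 = 0.0675.
The remaining 19% of clearance is unaffected.
CL_new/CL_old = 1.624 + 0.0675 + 0.19 = 1.8815.
New steady-state plasma level = 48.7 / 1.8815 = 25.9 μmol/L (concentration scales inversely with clearance).

25.9 μmol/L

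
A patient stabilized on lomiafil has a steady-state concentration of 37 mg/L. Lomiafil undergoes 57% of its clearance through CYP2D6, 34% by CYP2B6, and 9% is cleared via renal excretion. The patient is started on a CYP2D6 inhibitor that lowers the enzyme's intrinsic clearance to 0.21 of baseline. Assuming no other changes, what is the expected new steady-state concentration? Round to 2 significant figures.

67 mg/L

The CYP2D6 pathway (57% of clearance) is reduced to 0.21× activity: 0.57 × 0.21 = 0.1197.
CYP2B6 (34%) and the residual 9% are unaffected.
New clearance relative to baseline: 0.1197 + 0.34 + 0.09 = 0.5497.
Steady-state concentration ∝ 1/CL, so new value = 37 / 0.5497 = 67 mg/L.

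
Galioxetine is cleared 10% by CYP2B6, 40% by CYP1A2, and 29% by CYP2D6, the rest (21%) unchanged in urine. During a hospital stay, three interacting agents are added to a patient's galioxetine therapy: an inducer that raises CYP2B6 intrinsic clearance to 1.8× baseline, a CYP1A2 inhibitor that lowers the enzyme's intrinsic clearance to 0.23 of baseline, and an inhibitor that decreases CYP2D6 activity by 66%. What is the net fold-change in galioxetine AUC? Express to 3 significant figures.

The CYP2B6 pathway (10% of clearance) increases to 1.8× activity: 0.1 × 1.8 = 0.18.
The CYP1A2 pathway (40% of clearance) falls to 0.23× activity: 0.4 × 0.23 = 0.092.
The CYP2D6 pathway (29% of clearance) drops to 0.34× activity: 0.29 × 0.34 = 0.0986.
The remaining 21% of clearance is unaffected.
Relative clearance = 0.18 + 0.092 + 0.0986 + 0.21 = 0.5806.
Net AUC ratio = 1 / 0.5806 = 1.72.

1.72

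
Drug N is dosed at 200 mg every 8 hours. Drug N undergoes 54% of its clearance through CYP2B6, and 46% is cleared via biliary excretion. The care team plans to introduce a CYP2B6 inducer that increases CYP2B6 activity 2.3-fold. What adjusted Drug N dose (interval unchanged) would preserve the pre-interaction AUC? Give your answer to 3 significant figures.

The CYP2B6 pathway (54% of clearance) increases to 2.3× activity: 0.54 × 2.3 = 1.242.
Non-CYP routes (46%) are unchanged.
New clearance relative to baseline: 1.242 + 0.46 = 1.702.
Css,avg = (dose rate)/CL, so holding Css fixed requires dose ∝ CL: 200 × 1.702 = 340 mg.

340 mg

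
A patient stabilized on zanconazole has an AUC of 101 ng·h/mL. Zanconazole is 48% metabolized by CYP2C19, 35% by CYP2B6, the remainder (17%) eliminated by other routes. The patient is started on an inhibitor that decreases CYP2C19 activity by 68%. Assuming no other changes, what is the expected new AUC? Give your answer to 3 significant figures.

The CYP2C19 pathway (48% of clearance) is reduced to 0.32× activity: 0.48 × 0.32 = 0.1536.
CYP2B6 (35%) and the residual 17% are unaffected.
Relative clearance = 0.1536 + 0.35 + 0.17 = 0.6736.
With dosing unchanged, AUC scales as 1/CL: 101 / 0.6736 = 150 ng·h/mL.

150 ng·h/mL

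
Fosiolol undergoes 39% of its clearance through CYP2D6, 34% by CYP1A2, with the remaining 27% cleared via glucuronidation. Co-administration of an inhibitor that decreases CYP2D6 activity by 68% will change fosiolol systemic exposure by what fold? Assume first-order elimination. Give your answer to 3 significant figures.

CYP2D6: 0.39 × 0.32 = 0.1248
CYP1A2: 0.34 (unchanged)
Other: 0.27 (unchanged)
New clearance relative to baseline: 0.1248 + 0.34 + 0.27 = 0.7348.
Systemic exposure ratio = CL_old/CL_new = 1 / 0.7348 = 1.36.

1.36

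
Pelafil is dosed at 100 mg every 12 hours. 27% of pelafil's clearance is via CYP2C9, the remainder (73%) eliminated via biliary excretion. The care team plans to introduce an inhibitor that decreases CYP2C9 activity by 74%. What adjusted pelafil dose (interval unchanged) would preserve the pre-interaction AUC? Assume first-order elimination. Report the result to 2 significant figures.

80 mg

The CYP2C9 pathway (27% of clearance) falls to 0.26× activity: 0.27 × 0.26 = 0.0702.
Non-CYP routes (73%) are unchanged.
New clearance relative to baseline: 0.0702 + 0.73 = 0.8002.
Css,avg = (dose rate)/CL, so holding Css fixed requires dose ∝ CL: 100 × 0.8002 = 80 mg.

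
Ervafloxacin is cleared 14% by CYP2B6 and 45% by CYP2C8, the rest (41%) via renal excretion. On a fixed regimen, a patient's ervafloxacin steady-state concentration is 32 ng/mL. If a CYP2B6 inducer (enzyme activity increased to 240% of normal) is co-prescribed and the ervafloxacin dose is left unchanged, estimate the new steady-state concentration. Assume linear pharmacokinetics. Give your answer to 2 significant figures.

27 ng/mL

The CYP2B6 pathway (14% of clearance) increases to 2.4× activity: 0.14 × 2.4 = 0.336.
CYP2C8 (45%) and the residual 41% are unaffected.
New clearance relative to baseline: 0.336 + 0.45 + 0.41 = 1.196.
Steady-state concentration ∝ 1/CL, so new value = 32 / 1.196 = 27 ng/mL.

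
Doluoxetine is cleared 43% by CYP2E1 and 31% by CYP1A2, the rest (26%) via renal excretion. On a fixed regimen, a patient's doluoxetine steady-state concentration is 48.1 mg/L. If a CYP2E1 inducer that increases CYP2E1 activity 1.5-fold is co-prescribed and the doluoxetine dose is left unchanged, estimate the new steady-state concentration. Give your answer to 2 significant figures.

The CYP2E1 pathway (43% of clearance) is boosted to 1.5× activity: 0.43 × 1.5 = 0.645.
CYP1A2 (31%) and the residual 26% are unaffected.
CL_new/CL_old = 0.645 + 0.31 + 0.26 = 1.215.
New steady-state concentration = baseline ÷ relative clearance = 48.1 / 1.215 = 40 mg/L.

40 mg/L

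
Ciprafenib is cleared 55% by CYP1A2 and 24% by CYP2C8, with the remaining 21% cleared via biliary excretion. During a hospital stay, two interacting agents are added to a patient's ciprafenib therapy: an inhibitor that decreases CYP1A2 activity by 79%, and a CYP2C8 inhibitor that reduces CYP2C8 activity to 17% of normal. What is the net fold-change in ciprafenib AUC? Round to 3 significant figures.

2.73

CYP1A2: 0.55 × 0.21 = 0.1155
CYP2C8: 0.24 × 0.17 = 0.0408
Other: 0.21 (unchanged)
Relative clearance = 0.1155 + 0.0408 + 0.21 = 0.3663.
Net AUC ratio = 1 / 0.3663 = 2.73.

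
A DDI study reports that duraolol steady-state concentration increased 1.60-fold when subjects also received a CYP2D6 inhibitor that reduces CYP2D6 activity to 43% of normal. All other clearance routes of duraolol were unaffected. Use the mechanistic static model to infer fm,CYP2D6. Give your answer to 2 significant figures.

0.66

CL'/CL = 1 / 1.60 = 0.625
0.43·fm + (1 − fm) = 0.625
fm = (0.625 − 1) / (0.43 − 1) = 0.66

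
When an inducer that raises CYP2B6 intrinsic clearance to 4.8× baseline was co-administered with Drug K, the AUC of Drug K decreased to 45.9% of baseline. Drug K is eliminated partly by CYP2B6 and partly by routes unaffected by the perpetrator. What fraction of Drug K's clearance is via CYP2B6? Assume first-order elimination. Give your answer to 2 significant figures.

Write x for the fraction cleared via CYP2B6. The observed AUC change means clearance rose to 1/0.459 = 2.179 of baseline.
Setting x·4.8 + (1 − x) = 2.179 and solving: x = (2.179 − 1)/(4.8 − 1) = 0.31.

0.31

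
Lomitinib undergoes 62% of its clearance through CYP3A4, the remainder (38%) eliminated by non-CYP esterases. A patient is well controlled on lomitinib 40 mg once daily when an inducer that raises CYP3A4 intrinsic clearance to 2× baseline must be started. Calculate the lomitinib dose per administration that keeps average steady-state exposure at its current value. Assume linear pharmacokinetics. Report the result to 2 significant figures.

CYP3A4: 0.62 × 2 = 1.24
Other: 0.38 (unchanged)
New clearance relative to baseline: 1.24 + 0.38 = 1.62.
To maintain the same steady-state level, dose must scale with clearance: new dose = 40 × 1.62 = 65 mg.

65 mg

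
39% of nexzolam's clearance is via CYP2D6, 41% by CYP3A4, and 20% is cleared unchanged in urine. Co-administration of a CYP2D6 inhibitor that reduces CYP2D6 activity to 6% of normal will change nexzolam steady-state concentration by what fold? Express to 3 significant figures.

CYP2D6: 0.39 × 0.06 = 0.0234
CYP3A4: 0.41 (unchanged)
Other: 0.2 (unchanged)
Relative clearance = 0.0234 + 0.41 + 0.2 = 0.6334.
Steady-state concentration ratio = CL_old/CL_new = 1 / 0.6334 = 1.58.

1.58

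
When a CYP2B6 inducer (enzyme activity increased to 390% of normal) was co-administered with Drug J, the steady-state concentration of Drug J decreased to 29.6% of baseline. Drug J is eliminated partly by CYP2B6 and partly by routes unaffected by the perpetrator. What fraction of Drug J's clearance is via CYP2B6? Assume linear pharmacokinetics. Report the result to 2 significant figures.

0.82

Let fm be the CYP2B6 fraction. New clearance relative to baseline = fm × 3.9 + (1 − fm).
Steady-state concentration ratio = 1 / (new CL fraction), so new CL fraction = 1 / 0.296 = 3.378.
fm × 3.9 + 1 − fm = 3.378  ⇒  fm × (3.9 − 1) = 2.378  ⇒  fm = 0.82.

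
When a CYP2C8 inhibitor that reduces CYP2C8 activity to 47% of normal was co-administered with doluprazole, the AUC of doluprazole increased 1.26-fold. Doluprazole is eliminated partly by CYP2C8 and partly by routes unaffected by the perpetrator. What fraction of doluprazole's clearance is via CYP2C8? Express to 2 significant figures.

0.39

CL'/CL = 1 / 1.26 = 0.7937
0.47·fm + (1 − fm) = 0.7937
fm = (0.7937 − 1) / (0.47 − 1) = 0.39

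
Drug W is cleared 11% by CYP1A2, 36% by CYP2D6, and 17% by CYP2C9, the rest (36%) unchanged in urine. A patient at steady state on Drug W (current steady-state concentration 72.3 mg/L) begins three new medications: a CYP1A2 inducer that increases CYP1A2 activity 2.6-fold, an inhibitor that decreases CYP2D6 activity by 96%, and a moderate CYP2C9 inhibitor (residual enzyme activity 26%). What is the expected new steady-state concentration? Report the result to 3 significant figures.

103 mg/L

The CYP1A2 pathway (11% of clearance) increases to 2.6× activity: 0.11 × 2.6 = 0.286.
The CYP2D6 pathway (36% of clearance) drops to 0.04× activity: 0.36 × 0.04 = 0.0144.
The CYP2C9 pathway (17% of clearance) is reduced to 0.26× activity: 0.17 × 0.26 = 0.0442.
The remaining 36% of clearance is unaffected.
CL_new/CL_old = 0.286 + 0.0144 + 0.0442 + 0.36 = 0.7046.
Steady-state concentration ∝ 1/CL: new value = 72.3 / 0.7046 = 103 mg/L.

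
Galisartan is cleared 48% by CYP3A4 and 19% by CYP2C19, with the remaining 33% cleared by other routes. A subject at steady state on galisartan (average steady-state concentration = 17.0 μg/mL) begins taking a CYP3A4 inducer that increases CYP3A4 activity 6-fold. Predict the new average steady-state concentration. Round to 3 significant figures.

5.00 μg/mL

The CYP3A4 pathway (48% of clearance) is boosted to 6× activity: 0.48 × 6 = 2.88.
CYP2C19 (19%) and the residual 33% are unaffected.
Relative clearance = 2.88 + 0.19 + 0.33 = 3.4.
New average steady-state concentration = baseline ÷ relative clearance = 17.0 / 3.4 = 5.00 μg/mL.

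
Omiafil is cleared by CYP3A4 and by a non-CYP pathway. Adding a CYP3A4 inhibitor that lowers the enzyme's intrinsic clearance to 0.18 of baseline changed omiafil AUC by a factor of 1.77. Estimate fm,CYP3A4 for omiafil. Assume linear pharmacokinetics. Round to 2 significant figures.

Write x for the fraction cleared via CYP3A4. The observed AUC change means clearance fell to 1/1.77 = 0.565 of baseline.
Setting x·0.18 + (1 − x) = 0.565 and solving: x = (0.565 − 1)/(0.18 − 1) = 0.53.

0.53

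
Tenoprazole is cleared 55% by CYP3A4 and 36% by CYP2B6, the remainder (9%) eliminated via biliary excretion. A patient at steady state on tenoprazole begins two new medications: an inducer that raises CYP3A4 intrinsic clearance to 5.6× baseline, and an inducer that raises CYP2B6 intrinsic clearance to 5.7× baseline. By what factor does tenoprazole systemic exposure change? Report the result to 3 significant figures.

0.191

CYP3A4: 0.55 × 5.6 = 3.08
CYP2B6: 0.36 × 5.7 = 2.052
Other: 0.09 (unchanged)
New clearance relative to baseline: 3.08 + 2.052 + 0.09 = 5.222.
Systemic exposure ∝ 1/CL: fold-change = 1 / 5.222 = 0.191.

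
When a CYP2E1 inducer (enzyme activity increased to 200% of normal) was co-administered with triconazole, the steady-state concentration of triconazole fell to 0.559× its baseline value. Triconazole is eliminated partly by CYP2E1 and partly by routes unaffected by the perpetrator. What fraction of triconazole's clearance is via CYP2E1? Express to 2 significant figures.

Write x for the fraction cleared via CYP2E1. The observed steady-state concentration change means clearance rose to 1/0.559 = 1.789 of baseline.
Only the CYP2E1 route changed, so 1.789 = x·2 + (1 − x), giving x = 0.79.

0.79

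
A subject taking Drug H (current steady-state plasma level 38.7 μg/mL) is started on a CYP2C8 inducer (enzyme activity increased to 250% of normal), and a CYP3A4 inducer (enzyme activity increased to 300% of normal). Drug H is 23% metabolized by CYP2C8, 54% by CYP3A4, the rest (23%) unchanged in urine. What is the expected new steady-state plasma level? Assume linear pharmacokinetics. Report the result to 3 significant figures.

16.0 μg/mL

The CYP2C8 pathway (23% of clearance) increases to 2.5× activity: 0.23 × 2.5 = 0.575.
The CYP3A4 pathway (54% of clearance) is boosted to 3× activity: 0.54 × 3 = 1.62.
Non-CYP routes (23%) are unchanged.
CL_new/CL_old = 0.575 + 1.62 + 0.23 = 2.425.
Dividing the baseline by the relative clearance: 38.7 / 2.425 = 16.0 μg/mL.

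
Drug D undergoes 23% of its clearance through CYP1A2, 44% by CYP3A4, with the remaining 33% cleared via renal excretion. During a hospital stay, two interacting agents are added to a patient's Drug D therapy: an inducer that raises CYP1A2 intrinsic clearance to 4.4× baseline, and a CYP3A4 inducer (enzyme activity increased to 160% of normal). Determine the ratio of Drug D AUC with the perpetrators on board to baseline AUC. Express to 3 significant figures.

0.489

CYP1A2: 0.23 × 4.4 = 1.012
CYP3A4: 0.44 × 1.6 = 0.704
Other: 0.33 (unchanged)
New clearance relative to baseline: 1.012 + 0.704 + 0.33 = 2.046.
Because AUC varies inversely with clearance, the combined effect is 1 / 2.046 = 0.489.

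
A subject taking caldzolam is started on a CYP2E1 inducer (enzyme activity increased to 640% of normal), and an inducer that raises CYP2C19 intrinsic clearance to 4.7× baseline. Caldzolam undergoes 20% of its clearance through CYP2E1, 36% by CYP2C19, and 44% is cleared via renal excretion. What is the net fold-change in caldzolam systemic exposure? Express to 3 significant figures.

The CYP2E1 pathway (20% of clearance) is boosted to 6.4× activity: 0.2 × 6.4 = 1.28.
The CYP2C19 pathway (36% of clearance) rises to 4.7× activity: 0.36 × 4.7 = 1.692.
Non-CYP routes (44%) are unchanged.
Relative clearance = 1.28 + 1.692 + 0.44 = 3.412.
Net systemic exposure ratio = 1 / 3.412 = 0.293.

0.293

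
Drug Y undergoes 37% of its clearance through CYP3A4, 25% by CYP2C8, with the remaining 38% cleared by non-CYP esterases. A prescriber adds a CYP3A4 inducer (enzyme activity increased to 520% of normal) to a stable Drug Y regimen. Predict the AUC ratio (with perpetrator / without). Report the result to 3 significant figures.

0.392

The CYP3A4 pathway (37% of clearance) rises to 5.2× activity: 0.37 × 5.2 = 1.924.
CYP2C8 (25%) and the residual 38% are unaffected.
Relative clearance = 1.924 + 0.25 + 0.38 = 2.554.
AUC ratio = CL_old/CL_new = 1 / 2.554 = 0.392.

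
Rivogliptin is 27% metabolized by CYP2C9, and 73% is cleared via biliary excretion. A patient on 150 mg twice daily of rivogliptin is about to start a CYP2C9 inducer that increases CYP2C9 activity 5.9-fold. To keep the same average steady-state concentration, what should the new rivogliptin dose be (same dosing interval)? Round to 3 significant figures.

348 mg

The CYP2C9 pathway (27% of clearance) rises to 5.9× activity: 0.27 × 5.9 = 1.593.
Non-CYP routes (73%) are unchanged.
CL_new/CL_old = 1.593 + 0.73 = 2.323.
Exposure is unchanged when dose changes in proportion to clearance. New dose = 150 mg × 2.323 = 348 mg.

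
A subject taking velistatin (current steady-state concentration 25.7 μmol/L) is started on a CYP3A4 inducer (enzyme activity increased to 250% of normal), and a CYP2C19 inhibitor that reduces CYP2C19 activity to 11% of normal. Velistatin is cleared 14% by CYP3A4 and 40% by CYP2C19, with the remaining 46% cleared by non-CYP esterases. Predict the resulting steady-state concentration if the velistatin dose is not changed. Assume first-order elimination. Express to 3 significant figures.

The CYP3A4 pathway (14% of clearance) rises to 2.5× activity: 0.14 × 2.5 = 0.35.
The CYP2C19 pathway (40% of clearance) drops to 0.11× activity: 0.4 × 0.11 = 0.044.
The remaining 46% of clearance is unaffected.
Relative clearance = 0.35 + 0.044 + 0.46 = 0.854.
Steady-state concentration ∝ 1/CL: new value = 25.7 / 0.854 = 30.1 μmol/L.

30.1 μmol/L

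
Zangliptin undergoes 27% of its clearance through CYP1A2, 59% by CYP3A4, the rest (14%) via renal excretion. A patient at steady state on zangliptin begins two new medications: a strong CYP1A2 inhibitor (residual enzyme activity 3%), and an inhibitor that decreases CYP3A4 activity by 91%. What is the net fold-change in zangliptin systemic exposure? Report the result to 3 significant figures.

CYP1A2: 0.27 × 0.03 = 0.0081
CYP3A4: 0.59 × 0.09 = 0.0531
Other: 0.14 (unchanged)
CL_new/CL_old = 0.0081 + 0.0531 + 0.14 = 0.2012.
Because systemic exposure varies inversely with clearance, the combined effect is 1 / 0.2012 = 4.97.

4.97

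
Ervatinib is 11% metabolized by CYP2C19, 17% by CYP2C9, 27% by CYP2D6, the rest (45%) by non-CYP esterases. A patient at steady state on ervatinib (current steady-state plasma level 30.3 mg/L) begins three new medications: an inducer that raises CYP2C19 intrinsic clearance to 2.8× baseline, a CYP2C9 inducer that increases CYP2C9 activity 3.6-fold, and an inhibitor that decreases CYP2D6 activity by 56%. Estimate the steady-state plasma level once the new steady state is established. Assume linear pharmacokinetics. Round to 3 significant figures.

20.4 mg/L

The CYP2C19 pathway (11% of clearance) rises to 2.8× activity: 0.11 × 2.8 = 0.308.
The CYP2C9 pathway (17% of clearance) rises to 3.6× activity: 0.17 × 3.6 = 0.612.
The CYP2D6 pathway (27% of clearance) drops to 0.44× activity: 0.27 × 0.44 = 0.1188.
The remaining 45% of clearance is unaffected.
New clearance relative to baseline: 0.308 + 0.612 + 0.1188 + 0.45 = 1.4888.
Steady-state plasma level ∝ 1/CL: new value = 30.3 / 1.4888 = 20.4 mg/L.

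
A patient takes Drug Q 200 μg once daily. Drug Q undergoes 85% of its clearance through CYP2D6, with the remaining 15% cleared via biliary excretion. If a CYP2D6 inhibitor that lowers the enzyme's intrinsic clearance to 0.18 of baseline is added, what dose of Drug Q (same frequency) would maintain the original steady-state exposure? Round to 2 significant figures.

61 μg

CYP2D6: 0.85 × 0.18 = 0.153
Other: 0.15 (unchanged)
New clearance relative to baseline: 0.153 + 0.15 = 0.303.
To maintain the same steady-state level, dose must scale with clearance: new dose = 200 × 0.303 = 61 μg.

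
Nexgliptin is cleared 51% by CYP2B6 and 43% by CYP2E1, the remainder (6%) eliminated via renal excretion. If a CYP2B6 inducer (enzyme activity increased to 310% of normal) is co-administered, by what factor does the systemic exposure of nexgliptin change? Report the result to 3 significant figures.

The CYP2B6 pathway (51% of clearance) is boosted to 3.1× activity: 0.51 × 3.1 = 1.581.
CYP2E1 (43%) and the residual 6% are unaffected.
CL_new/CL_old = 1.581 + 0.43 + 0.06 = 2.071.
Since systemic exposure ∝ 1/CL, the ratio is 1 / 2.071 = 0.483.

0.483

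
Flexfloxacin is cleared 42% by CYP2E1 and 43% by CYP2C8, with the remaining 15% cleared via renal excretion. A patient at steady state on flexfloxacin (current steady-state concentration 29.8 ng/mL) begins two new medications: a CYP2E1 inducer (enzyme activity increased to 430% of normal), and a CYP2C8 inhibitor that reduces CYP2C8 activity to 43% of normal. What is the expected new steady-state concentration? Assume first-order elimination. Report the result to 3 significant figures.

CYP2E1: 0.42 × 4.3 = 1.806
CYP2C8: 0.43 × 0.43 = 0.1849
Other: 0.15 (unchanged)
CL_new/CL_old = 1.806 + 0.1849 + 0.15 = 2.1409.
Steady-state concentration ∝ 1/CL: new value = 29.8 / 2.1409 = 13.9 ng/mL.

13.9 ng/mL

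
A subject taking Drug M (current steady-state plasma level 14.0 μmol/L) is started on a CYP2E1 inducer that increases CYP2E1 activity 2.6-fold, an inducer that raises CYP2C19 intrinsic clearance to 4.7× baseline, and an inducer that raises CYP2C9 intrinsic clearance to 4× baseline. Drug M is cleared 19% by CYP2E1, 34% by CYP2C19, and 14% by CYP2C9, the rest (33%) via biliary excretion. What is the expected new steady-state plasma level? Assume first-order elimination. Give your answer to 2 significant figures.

CYP2E1: 0.19 × 2.6 = 0.494
CYP2C19: 0.34 × 4.7 = 1.598
CYP2C9: 0.14 × 4 = 0.56
Other: 0.33 (unchanged)
Relative clearance = 0.494 + 1.598 + 0.56 + 0.33 = 2.982.
Dividing the baseline by the relative clearance: 14.0 / 2.982 = 4.7 μmol/L.

4.7 μmol/L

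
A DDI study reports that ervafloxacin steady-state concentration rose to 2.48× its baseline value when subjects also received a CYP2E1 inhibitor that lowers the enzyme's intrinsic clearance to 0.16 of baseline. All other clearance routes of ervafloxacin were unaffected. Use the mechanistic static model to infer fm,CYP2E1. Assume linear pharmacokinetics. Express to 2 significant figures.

Write x for the fraction cleared via CYP2E1. The observed steady-state concentration change means clearance fell to 1/2.48 = 0.4032 of baseline.
Setting x·0.16 + (1 − x) = 0.4032 and solving: x = (0.4032 − 1)/(0.16 − 1) = 0.71.

0.71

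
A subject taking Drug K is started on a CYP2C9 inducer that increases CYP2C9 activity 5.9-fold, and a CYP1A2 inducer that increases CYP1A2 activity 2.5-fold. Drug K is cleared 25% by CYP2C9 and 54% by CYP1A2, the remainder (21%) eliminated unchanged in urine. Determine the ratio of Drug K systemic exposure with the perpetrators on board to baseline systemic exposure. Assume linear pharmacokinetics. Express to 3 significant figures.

0.329

The CYP2C9 pathway (25% of clearance) increases to 5.9× activity: 0.25 × 5.9 = 1.475.
The CYP1A2 pathway (54% of clearance) increases to 2.5× activity: 0.54 × 2.5 = 1.35.
The remaining 21% of clearance is unaffected.
New clearance relative to baseline: 1.475 + 1.35 + 0.21 = 3.035.
Systemic exposure ∝ 1/CL: fold-change = 1 / 3.035 = 0.329.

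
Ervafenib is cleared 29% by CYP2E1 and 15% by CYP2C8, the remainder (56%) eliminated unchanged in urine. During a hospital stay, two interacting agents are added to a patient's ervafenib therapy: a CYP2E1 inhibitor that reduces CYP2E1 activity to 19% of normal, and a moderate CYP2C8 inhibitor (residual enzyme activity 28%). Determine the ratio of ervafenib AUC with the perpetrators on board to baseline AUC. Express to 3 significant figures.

1.52

The CYP2E1 pathway (29% of clearance) is reduced to 0.19× activity: 0.29 × 0.19 = 0.0551.
The CYP2C8 pathway (15% of clearance) drops to 0.28× activity: 0.15 × 0.28 = 0.042.
The remaining 56% of clearance is unaffected.
New clearance relative to baseline: 0.0551 + 0.042 + 0.56 = 0.6571.
Net AUC ratio = 1 / 0.6571 = 1.52.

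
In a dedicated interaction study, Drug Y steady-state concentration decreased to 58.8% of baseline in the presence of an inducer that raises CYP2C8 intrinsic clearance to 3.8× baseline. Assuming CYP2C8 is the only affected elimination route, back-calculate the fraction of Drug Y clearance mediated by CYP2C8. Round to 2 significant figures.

Write x for the fraction cleared via CYP2C8. The observed steady-state concentration change means clearance rose to 1/0.588 = 1.701 of baseline.
Setting x·3.8 + (1 − x) = 1.701 and solving: x = (1.701 − 1)/(3.8 − 1) = 0.25.

0.25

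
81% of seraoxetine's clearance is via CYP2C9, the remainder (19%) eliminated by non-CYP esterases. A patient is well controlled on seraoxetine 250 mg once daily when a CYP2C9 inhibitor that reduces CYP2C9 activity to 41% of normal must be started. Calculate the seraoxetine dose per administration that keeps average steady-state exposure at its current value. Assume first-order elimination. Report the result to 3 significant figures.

CYP2C9: 0.81 × 0.41 = 0.3321
Other: 0.19 (unchanged)
New clearance relative to baseline: 0.3321 + 0.19 = 0.5221.
Exposure is unchanged when dose changes in proportion to clearance. New dose = 250 mg × 0.5221 = 131 mg.

131 mg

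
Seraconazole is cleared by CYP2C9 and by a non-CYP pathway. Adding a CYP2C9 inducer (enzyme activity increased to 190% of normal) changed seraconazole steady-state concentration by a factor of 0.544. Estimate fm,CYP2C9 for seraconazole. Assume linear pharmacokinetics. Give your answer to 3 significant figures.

0.931

Write x for the fraction cleared via CYP2C9. The observed steady-state concentration change means clearance rose to 1/0.544 = 1.838 of baseline.
Setting x·1.9 + (1 − x) = 1.838 and solving: x = (1.838 − 1)/(1.9 − 1) = 0.931.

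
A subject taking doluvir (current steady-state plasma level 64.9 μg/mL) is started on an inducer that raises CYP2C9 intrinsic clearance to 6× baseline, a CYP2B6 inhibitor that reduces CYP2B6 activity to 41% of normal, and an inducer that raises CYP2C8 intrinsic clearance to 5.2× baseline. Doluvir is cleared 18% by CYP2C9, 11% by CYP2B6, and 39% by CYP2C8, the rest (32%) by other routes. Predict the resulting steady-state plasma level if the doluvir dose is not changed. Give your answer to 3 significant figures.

The CYP2C9 pathway (18% of clearance) is boosted to 6× activity: 0.18 × 6 = 1.08.
The CYP2B6 pathway (11% of clearance) is reduced to 0.41× activity: 0.11 × 0.41 = 0.0451.
The CYP2C8 pathway (39% of clearance) increases to 5.2× activity: 0.39 × 5.2 = 2.028.
Non-CYP routes (32%) are unchanged.
CL_new/CL_old = 1.08 + 0.0451 + 2.028 + 0.32 = 3.4731.
Steady-state plasma level ∝ 1/CL: new value = 64.9 / 3.4731 = 18.7 μg/mL.

18.7 μg/mL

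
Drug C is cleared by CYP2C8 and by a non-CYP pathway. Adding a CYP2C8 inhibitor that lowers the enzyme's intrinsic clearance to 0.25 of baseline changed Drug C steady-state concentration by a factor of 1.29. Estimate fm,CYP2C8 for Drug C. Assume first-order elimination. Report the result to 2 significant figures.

0.30

Call the CYP2C8 fraction fm. After the interaction, CL_new/CL_old = fm × 0.25 + (1 − fm).
Steady-state concentration ratio = 1 / (new CL fraction), so new CL fraction = 1 / 1.29 = 0.7752.
fm × 0.25 + 1 − fm = 0.7752  ⇒  fm × (0.25 − 1) = −0.2248  ⇒  fm = 0.30.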